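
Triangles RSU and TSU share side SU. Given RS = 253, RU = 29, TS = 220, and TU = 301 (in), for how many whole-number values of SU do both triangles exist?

57

From triangle RSU: 224 < SU < 282.
From triangle TSU: 81 < SU < 521.
Intersection: 224 < SU < 282, so integers 225 through 281: 57 values.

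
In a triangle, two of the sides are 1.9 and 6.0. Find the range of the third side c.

4.1 < c < 7.9

By the triangle inequality, c must be less than 1.9 + 6.0 = 7.9 and greater than |1.9 − 6.0| = 4.1.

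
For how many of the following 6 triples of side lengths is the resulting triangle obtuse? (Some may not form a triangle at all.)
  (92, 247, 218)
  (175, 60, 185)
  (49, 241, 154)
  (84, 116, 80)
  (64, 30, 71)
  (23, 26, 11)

(92,247,218): 92²+218² = 55988 < 61009 = 247² → obtuse
(175,60,185): 60²+175² = 34225 = 185² → right
(49,241,154): 49+154 ≤ 241, not a triangle
(84,116,80): 80²+84² = 13456 = 116² → right
(64,30,71): 30²+64² = 4996 < 5041 = 71² → obtuse
(23,26,11): 11²+23² = 650 < 676 = 26² → obtuse
3 of the 6 are obtuse.

3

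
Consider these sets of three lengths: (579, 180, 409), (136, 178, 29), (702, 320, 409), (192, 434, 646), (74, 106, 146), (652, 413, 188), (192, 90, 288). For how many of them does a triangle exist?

(180,409,579): 180+409 > 579 → valid
(29,136,178): 29+136 ≤ 178 → not valid
(320,409,702): 320+409 > 702 → valid
(192,434,646): 192+434 ≤ 646 → not valid
(74,106,146): 74+106 > 146 → valid
(188,413,652): 188+413 ≤ 652 → not valid
(90,192,288): 90+192 ≤ 288 → not valid
3 of the 7 triples form a triangle.

3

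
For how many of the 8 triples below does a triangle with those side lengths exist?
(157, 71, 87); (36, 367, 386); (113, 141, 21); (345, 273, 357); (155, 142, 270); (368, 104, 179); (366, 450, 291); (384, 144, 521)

6

(71,87,157): 71+87 > 157 → valid
(36,367,386): 36+367 > 386 → valid
(21,113,141): 21+113 ≤ 141 → not valid
(273,345,357): 273+345 > 357 → valid
(142,155,270): 142+155 > 270 → valid
(104,179,368): 104+179 ≤ 368 → not valid
(291,366,450): 291+366 > 450 → valid
(144,384,521): 144+384 > 521 → valid
6 of the 8 triples form a triangle.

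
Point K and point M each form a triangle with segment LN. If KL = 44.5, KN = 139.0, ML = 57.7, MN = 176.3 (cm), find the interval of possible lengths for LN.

118.6 < LN < 183.5

From triangle KLN: |44.5 − 139.0| < LN < 44.5 + 139.0, i.e. 94.5 < LN < 183.5.
From triangle MLN: 118.6 < LN < 234.0.
Both must hold, so LN lies in the intersection.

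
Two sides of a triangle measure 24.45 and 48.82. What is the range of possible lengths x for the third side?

24.37 < x < 73.27

By the triangle inequality, x must be less than 24.45 + 48.82 = 73.27 and greater than |24.45 − 48.82| = 24.37.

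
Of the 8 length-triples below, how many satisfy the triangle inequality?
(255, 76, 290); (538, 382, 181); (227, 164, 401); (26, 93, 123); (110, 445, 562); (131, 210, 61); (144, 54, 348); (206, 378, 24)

2

(76,255,290): 76+255 > 290 → valid
(181,382,538): 181+382 > 538 → valid
(164,227,401): 164+227 ≤ 401 → not valid
(26,93,123): 26+93 ≤ 123 → not valid
(110,445,562): 110+445 ≤ 562 → not valid
(61,131,210): 61+131 ≤ 210 → not valid
(54,144,348): 54+144 ≤ 348 → not valid
(24,206,378): 24+206 ≤ 378 → not valid
2 of the 8 triples form a triangle.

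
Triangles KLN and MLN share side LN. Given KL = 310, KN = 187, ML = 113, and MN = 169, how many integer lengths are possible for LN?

From triangle KLN: 123 < LN < 497.
From triangle MLN: 56 < LN < 282.
Intersection: 123 < LN < 282, so integers 124 through 281: 158 values.

158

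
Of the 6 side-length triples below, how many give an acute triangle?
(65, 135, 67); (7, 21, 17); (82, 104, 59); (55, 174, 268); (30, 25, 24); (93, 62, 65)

1

(65,135,67): 65+67 ≤ 135, not a triangle
(7,21,17): 7²+17² = 338 < 441 = 21² → obtuse
(82,104,59): 59²+82² = 10205 < 10816 = 104² → obtuse
(55,174,268): 55+174 ≤ 268, not a triangle
(30,25,24): 24²+25² = 1201 > 900 = 30² → acute
(93,62,65): 62²+65² = 8069 < 8649 = 93² → obtuse
1 of the 6 is acute.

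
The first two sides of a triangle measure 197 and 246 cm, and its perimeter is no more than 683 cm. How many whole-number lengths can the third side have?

191

Triangle inequality: 49 < x < 443. Perimeter ≤ 683 gives x ≤ 683 − 197 − 246 = 240.
So 49 < x ≤ 240; integers 50 through 240: 191 values.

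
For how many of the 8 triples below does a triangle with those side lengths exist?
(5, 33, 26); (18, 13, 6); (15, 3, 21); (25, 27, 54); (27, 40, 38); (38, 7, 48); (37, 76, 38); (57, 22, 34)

(5,26,33): 5+26 ≤ 33 → not valid
(6,13,18): 6+13 > 18 → valid
(3,15,21): 3+15 ≤ 21 → not valid
(25,27,54): 25+27 ≤ 54 → not valid
(27,38,40): 27+38 > 40 → valid
(7,38,48): 7+38 ≤ 48 → not valid
(37,38,76): 37+38 ≤ 76 → not valid
(22,34,57): 22+34 ≤ 57 → not valid
2 of the 8 triples form a triangle.

2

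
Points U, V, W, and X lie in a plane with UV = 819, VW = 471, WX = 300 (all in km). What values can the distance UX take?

The maximum is all hops collinear in one direction: 819 + 471 + 300 = 1590.
The longest hop is 819; the others sum to 771. Folding the others back against it leaves at least 819 − 771 = 48.

48 ≤ UX ≤ 1590 km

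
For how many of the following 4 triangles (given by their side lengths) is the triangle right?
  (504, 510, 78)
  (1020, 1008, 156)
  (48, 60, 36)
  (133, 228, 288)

(504,510,78): 78²+504² = 260100 = 510² → right
(1020,1008,156): 156²+1008² = 1040400 = 1020² → right
(48,60,36): 36²+48² = 3600 = 60² → right
(133,228,288): 133²+228² = 69673 < 82944 = 288² → obtuse
3 of the 4 are right.

3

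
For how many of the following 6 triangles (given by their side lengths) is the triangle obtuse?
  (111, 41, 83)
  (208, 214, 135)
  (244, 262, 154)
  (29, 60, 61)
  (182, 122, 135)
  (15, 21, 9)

(111,41,83): 41²+83² = 8570 < 12321 = 111² → obtuse
(208,214,135): 135²+208² = 61489 > 45796 = 214² → acute
(244,262,154): 154²+244² = 83252 > 68644 = 262² → acute
(29,60,61): 29²+60² = 4441 > 3721 = 61² → acute
(182,122,135): 122²+135² = 33109 < 33124 = 182² → obtuse
(15,21,9): 9²+15² = 306 < 441 = 21² → obtuse
3 of the 6 are obtuse.

3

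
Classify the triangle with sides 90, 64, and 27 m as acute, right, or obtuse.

Compare the square of the longest side to the sum of squares of the other two: 27² + 64² = 4825 < 8100 = 90².

obtuse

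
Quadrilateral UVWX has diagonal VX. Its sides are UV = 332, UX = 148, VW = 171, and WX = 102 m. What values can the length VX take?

From triangle UVX: |332 − 148| < VX < 332 + 148, i.e. 184 < VX < 480.
From triangle WVX: 69 < VX < 273.
Both must hold, so VX lies in the intersection.

184 < VX < 273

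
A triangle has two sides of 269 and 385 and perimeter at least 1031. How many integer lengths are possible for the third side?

277

Triangle inequality: 116 < x < 654. Perimeter ≥ 1031 gives x ≥ 1031 − 269 − 385 = 377.
So 377 ≤ x < 654; integers 377 through 653: 277 values.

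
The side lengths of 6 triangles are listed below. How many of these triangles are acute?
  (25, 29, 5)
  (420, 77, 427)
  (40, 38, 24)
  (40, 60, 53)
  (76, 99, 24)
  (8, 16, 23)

2

(25,29,5): 5²+25² = 650 < 841 = 29² → obtuse
(420,77,427): 77²+420² = 182329 = 427² → right
(40,38,24): 24²+38² = 2020 > 1600 = 40² → acute
(40,60,53): 40²+53² = 4409 > 3600 = 60² → acute
(76,99,24): 24²+76² = 6352 < 9801 = 99² → obtuse
(8,16,23): 8²+16² = 320 < 529 = 23² → obtuse
2 of the 6 are acute.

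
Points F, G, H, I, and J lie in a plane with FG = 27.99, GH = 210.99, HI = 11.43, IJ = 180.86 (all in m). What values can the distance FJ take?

0 ≤ FJ ≤ 431.27 m

The maximum is all hops collinear in one direction: 27.99 + 210.99 + 11.43 + 180.86 = 431.27.
The longest hop is 210.99; the others sum to 220.28. Since 210.99 ≤ 220.28, the path can fold back on itself completely, so the minimum distance is 0.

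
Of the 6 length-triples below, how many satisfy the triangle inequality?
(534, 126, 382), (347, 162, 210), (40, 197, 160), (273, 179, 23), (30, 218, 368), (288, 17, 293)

(126,382,534): 126+382 ≤ 534 → not valid
(162,210,347): 162+210 > 347 → valid
(40,160,197): 40+160 > 197 → valid
(23,179,273): 23+179 ≤ 273 → not valid
(30,218,368): 30+218 ≤ 368 → not valid
(17,288,293): 17+288 > 293 → valid
3 of the 6 triples form a triangle.

3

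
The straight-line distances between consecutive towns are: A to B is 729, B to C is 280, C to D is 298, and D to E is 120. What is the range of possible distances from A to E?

31 ≤ AE ≤ 1427

The maximum is all hops collinear in one direction: 729 + 280 + 298 + 120 = 1427.
The longest hop is 729; the others sum to 698. Folding the others back against it leaves at least 729 − 698 = 31.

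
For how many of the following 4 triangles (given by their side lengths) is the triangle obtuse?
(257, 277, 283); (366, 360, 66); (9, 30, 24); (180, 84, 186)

1

(257,277,283): 257²+277² = 142778 > 80089 = 283² → acute
(366,360,66): 66²+360² = 133956 = 366² → right
(9,30,24): 9²+24² = 657 < 900 = 30² → obtuse
(180,84,186): 84²+180² = 39456 > 34596 = 186² → acute
1 of the 4 is obtuse.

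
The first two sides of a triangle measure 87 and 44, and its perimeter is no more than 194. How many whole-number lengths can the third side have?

20

Triangle inequality: 43 < x < 131. Perimeter ≤ 194 gives x ≤ 194 − 87 − 44 = 63.
So 43 < x ≤ 63; integers 44 through 63: 20 values.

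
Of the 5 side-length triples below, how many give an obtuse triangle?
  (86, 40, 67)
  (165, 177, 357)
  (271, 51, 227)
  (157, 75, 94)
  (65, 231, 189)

(86,40,67): 40²+67² = 6089 < 7396 = 86² → obtuse
(165,177,357): 165+177 ≤ 357, not a triangle
(271,51,227): 51²+227² = 54130 < 73441 = 271² → obtuse
(157,75,94): 75²+94² = 14461 < 24649 = 157² → obtuse
(65,231,189): 65²+189² = 39946 < 53361 = 231² → obtuse
4 of the 5 are obtuse.

4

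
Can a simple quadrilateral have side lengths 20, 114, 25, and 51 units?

For a quadrilateral, each side must be shorter than the sum of the others.
Here the longest side is 114, but the remaining 3 sides sum to only 96.

No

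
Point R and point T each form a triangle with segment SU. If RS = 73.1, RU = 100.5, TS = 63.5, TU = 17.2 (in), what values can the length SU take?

46.3 < SU < 80.7

From triangle RSU: |73.1 − 100.5| < SU < 73.1 + 100.5, i.e. 27.4 < SU < 173.6.
From triangle TSU: 46.3 < SU < 80.7.
Both must hold, so SU lies in the intersection.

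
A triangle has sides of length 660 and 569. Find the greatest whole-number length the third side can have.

1228

The third side must be strictly less than 660 + 569 = 1229.
The largest integer below 1229 is 1228.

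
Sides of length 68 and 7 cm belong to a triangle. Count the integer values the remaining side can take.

13

The third side lies in the open interval (61, 75).
Integers from 62 to 74 inclusive: 74 − 62 + 1 = 13.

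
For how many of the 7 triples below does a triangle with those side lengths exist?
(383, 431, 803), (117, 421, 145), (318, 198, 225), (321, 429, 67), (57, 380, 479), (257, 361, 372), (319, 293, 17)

(383,431,803): 383+431 > 803 → valid
(117,145,421): 117+145 ≤ 421 → not valid
(198,225,318): 198+225 > 318 → valid
(67,321,429): 67+321 ≤ 429 → not valid
(57,380,479): 57+380 ≤ 479 → not valid
(257,361,372): 257+361 > 372 → valid
(17,293,319): 17+293 ≤ 319 → not valid
3 of the 7 triples form a triangle.

3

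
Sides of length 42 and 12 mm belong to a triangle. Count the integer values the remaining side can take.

23

The third side lies in the open interval (30, 54).
Integers from 31 to 53 inclusive: 53 − 31 + 1 = 23.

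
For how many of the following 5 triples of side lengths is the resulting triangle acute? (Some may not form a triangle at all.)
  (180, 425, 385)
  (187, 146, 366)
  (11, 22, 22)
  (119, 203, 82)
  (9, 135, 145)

(180,425,385): 180²+385² = 180625 = 425² → right
(187,146,366): 146+187 ≤ 366, not a triangle
(11,22,22): 11²+22² = 605 > 484 = 22² → acute
(119,203,82): 82+119 ≤ 203, not a triangle
(9,135,145): 9+135 ≤ 145, not a triangle
1 of the 5 is acute.

1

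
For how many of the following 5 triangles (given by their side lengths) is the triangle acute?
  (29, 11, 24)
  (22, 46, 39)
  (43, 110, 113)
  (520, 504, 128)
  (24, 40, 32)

1

(29,11,24): 11²+24² = 697 < 841 = 29² → obtuse
(22,46,39): 22²+39² = 2005 < 2116 = 46² → obtuse
(43,110,113): 43²+110² = 13949 > 12769 = 113² → acute
(520,504,128): 128²+504² = 270400 = 520² → right
(24,40,32): 24²+32² = 1600 = 40² → right
1 of the 5 is acute.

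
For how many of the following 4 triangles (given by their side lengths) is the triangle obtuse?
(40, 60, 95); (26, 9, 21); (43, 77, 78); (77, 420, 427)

(40,60,95): 40²+60² = 5200 < 9025 = 95² → obtuse
(26,9,21): 9²+21² = 522 < 676 = 26² → obtuse
(43,77,78): 43²+77² = 7778 > 6084 = 78² → acute
(77,420,427): 77²+420² = 182329 = 427² → right
2 of the 4 are obtuse.

2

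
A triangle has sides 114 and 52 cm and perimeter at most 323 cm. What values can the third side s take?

62 < s ≤ 157

Triangle inequality alone gives 62 < s < 166.
The perimeter condition gives s ≤ 323 − 114 − 52 = 157.
Intersecting the two: 62 < s ≤ 157.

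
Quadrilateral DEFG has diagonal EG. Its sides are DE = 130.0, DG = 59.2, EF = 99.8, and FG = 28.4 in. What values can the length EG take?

From triangle DEG: |130.0 − 59.2| < EG < 130.0 + 59.2, i.e. 70.8 < EG < 189.2.
From triangle FEG: 71.4 < EG < 128.2.
Both must hold, so EG lies in the intersection.

71.4 < EG < 128.2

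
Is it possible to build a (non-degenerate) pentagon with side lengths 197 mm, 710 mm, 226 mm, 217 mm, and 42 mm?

No

For a pentagon, each side must be shorter than the sum of the others.
Here the longest side is 710, but the remaining 4 sides sum to only 682.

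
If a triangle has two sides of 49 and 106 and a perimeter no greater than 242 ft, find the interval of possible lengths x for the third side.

57 < x ≤ 87

Triangle inequality alone gives 57 < x < 155.
The perimeter condition gives x ≤ 242 − 49 − 106 = 87.
Intersecting the two: 57 < x ≤ 87.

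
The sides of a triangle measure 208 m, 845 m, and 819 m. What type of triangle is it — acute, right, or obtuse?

Compare the square of the longest side to the sum of squares of the other two: 208² + 819² = 714025 = 845².

right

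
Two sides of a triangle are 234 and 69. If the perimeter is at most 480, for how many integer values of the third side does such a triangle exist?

Triangle inequality: 165 < x < 303. Perimeter ≤ 480 gives x ≤ 480 − 234 − 69 = 177.
So 165 < x ≤ 177; integers 166 through 177: 12 values.

12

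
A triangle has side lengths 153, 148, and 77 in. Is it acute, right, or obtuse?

acute

Compare the square of the longest side to the sum of squares of the other two: 77² + 148² = 27833 > 23409 = 153².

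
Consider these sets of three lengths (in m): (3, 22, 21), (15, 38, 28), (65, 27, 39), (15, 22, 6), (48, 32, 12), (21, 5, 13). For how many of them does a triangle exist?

(3,21,22): 3+21 > 22 → valid
(15,28,38): 15+28 > 38 → valid
(27,39,65): 27+39 > 65 → valid
(6,15,22): 6+15 ≤ 22 → not valid
(12,32,48): 12+32 ≤ 48 → not valid
(5,13,21): 5+13 ≤ 21 → not valid
3 of the 6 triples form a triangle.

3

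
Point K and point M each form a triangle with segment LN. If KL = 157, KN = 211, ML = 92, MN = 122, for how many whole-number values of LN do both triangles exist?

From triangle KLN: 54 < LN < 368.
From triangle MLN: 30 < LN < 214.
Intersection: 54 < LN < 214, so integers 55 through 213: 159 values.

159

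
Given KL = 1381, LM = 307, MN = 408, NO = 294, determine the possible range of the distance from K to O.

372 ≤ KO ≤ 2390

The maximum is all hops collinear in one direction: 1381 + 307 + 408 + 294 = 2390.
The longest hop is 1381; the others sum to 1009. Folding the others back against it leaves at least 1381 − 1009 = 372.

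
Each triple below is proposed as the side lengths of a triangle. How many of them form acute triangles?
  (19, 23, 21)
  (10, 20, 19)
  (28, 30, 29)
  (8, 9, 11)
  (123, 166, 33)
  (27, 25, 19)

5

(19,23,21): 19²+21² = 802 > 529 = 23² → acute
(10,20,19): 10²+19² = 461 > 400 = 20² → acute
(28,30,29): 28²+29² = 1625 > 900 = 30² → acute
(8,9,11): 8²+9² = 145 > 121 = 11² → acute
(123,166,33): 33+123 ≤ 166, not a triangle
(27,25,19): 19²+25² = 986 > 729 = 27² → acute
5 of the 6 are acute.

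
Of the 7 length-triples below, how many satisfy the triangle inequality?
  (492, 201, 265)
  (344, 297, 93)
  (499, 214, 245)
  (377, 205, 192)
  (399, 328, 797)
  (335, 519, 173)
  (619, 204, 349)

(201,265,492): 201+265 ≤ 492 → not valid
(93,297,344): 93+297 > 344 → valid
(214,245,499): 214+245 ≤ 499 → not valid
(192,205,377): 192+205 > 377 → valid
(328,399,797): 328+399 ≤ 797 → not valid
(173,335,519): 173+335 ≤ 519 → not valid
(204,349,619): 204+349 ≤ 619 → not valid
2 of the 7 triples form a triangle.

2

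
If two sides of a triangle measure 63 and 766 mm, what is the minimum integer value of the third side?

704

The third side must be strictly greater than |63 − 766| = 703.
The smallest integer above 703 is 704.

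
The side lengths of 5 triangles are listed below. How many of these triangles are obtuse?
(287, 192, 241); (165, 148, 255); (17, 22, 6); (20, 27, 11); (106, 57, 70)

(287,192,241): 192²+241² = 94945 > 82369 = 287² → acute
(165,148,255): 148²+165² = 49129 < 65025 = 255² → obtuse
(17,22,6): 6²+17² = 325 < 484 = 22² → obtuse
(20,27,11): 11²+20² = 521 < 729 = 27² → obtuse
(106,57,70): 57²+70² = 8149 < 11236 = 106² → obtuse
4 of the 5 are obtuse.

4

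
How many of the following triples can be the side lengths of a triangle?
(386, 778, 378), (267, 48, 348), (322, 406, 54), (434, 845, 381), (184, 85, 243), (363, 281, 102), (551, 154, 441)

(378,386,778): 378+386 ≤ 778 → not valid
(48,267,348): 48+267 ≤ 348 → not valid
(54,322,406): 54+322 ≤ 406 → not valid
(381,434,845): 381+434 ≤ 845 → not valid
(85,184,243): 85+184 > 243 → valid
(102,281,363): 102+281 > 363 → valid
(154,441,551): 154+441 > 551 → valid
3 of the 7 triples form a triangle.

3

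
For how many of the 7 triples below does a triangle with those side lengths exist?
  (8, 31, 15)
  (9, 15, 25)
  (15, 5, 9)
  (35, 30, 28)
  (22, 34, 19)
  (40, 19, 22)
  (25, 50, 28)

4

(8,15,31): 8+15 ≤ 31 → not valid
(9,15,25): 9+15 ≤ 25 → not valid
(5,9,15): 5+9 ≤ 15 → not valid
(28,30,35): 28+30 > 35 → valid
(19,22,34): 19+22 > 34 → valid
(19,22,40): 19+22 > 40 → valid
(25,28,50): 25+28 > 50 → valid
4 of the 7 triples form a triangle.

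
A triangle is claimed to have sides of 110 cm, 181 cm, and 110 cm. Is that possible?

The longest side is 181, and the other two sum to 220.
Since 220 > 181, the triangle inequality holds.

Yes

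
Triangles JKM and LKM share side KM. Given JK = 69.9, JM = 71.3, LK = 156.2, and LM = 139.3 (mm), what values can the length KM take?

From triangle JKM: |69.9 − 71.3| < KM < 69.9 + 71.3, i.e. 1.4 < KM < 141.2.
From triangle LKM: 16.9 < KM < 295.5.
Both must hold, so KM lies in the intersection.

16.9 < KM < 141.2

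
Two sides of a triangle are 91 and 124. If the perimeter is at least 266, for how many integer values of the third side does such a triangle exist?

Triangle inequality: 33 < x < 215. Perimeter ≥ 266 gives x ≥ 266 − 91 − 124 = 51.
So 51 ≤ x < 215; integers 51 through 214: 164 values.

164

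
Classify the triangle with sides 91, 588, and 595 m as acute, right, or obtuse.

right

Compare the square of the longest side to the sum of squares of the other two: 91² + 588² = 354025 = 595².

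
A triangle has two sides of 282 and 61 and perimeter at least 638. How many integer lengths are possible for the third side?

48

Triangle inequality: 221 < x < 343. Perimeter ≥ 638 gives x ≥ 638 − 282 − 61 = 295.
So 295 ≤ x < 343; integers 295 through 342: 48 values.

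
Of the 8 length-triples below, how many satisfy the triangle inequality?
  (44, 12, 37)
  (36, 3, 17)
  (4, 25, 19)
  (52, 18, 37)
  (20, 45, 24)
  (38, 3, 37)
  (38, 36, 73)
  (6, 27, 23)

(12,37,44): 12+37 > 44 → valid
(3,17,36): 3+17 ≤ 36 → not valid
(4,19,25): 4+19 ≤ 25 → not valid
(18,37,52): 18+37 > 52 → valid
(20,24,45): 20+24 ≤ 45 → not valid
(3,37,38): 3+37 > 38 → valid
(36,38,73): 36+38 > 73 → valid
(6,23,27): 6+23 > 27 → valid
5 of the 8 triples form a triangle.

5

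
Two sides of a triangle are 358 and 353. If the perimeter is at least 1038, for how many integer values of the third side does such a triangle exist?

Triangle inequality: 5 < x < 711. Perimeter ≥ 1038 gives x ≥ 1038 − 358 − 353 = 327.
So 327 ≤ x < 711; integers 327 through 710: 384 values.

384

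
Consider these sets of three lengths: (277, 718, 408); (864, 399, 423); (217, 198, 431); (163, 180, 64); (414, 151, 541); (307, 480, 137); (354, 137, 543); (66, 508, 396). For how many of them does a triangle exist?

(277,408,718): 277+408 ≤ 718 → not valid
(399,423,864): 399+423 ≤ 864 → not valid
(198,217,431): 198+217 ≤ 431 → not valid
(64,163,180): 64+163 > 180 → valid
(151,414,541): 151+414 > 541 → valid
(137,307,480): 137+307 ≤ 480 → not valid
(137,354,543): 137+354 ≤ 543 → not valid
(66,396,508): 66+396 ≤ 508 → not valid
2 of the 8 triples form a triangle.

2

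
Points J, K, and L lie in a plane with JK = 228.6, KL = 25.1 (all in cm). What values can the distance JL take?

203.5 ≤ JL ≤ 253.7 cm

By the triangle inequality, |228.6 − 25.1| ≤ JL ≤ 228.6 + 25.1.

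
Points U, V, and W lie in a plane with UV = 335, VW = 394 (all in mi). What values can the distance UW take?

By the triangle inequality, |335 − 394| ≤ UW ≤ 335 + 394.

59 ≤ UW ≤ 729 mi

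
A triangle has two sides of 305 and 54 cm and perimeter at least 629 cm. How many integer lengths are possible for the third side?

89

Triangle inequality: 251 < x < 359. Perimeter ≥ 629 gives x ≥ 629 − 305 − 54 = 270.
So 270 ≤ x < 359; integers 270 through 358: 89 values.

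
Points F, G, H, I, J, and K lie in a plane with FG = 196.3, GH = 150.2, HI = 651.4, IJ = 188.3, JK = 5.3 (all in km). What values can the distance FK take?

The maximum is all hops collinear in one direction: 196.3 + 150.2 + 651.4 + 188.3 + 5.3 = 1191.5.
The longest hop is 651.4; the others sum to 540.1. Folding the others back against it leaves at least 651.4 − 540.1 = 111.3.

111.3 ≤ FK ≤ 1191.5 km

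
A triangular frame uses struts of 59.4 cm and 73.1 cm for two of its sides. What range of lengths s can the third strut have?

By the triangle inequality, s must be less than 59.4 + 73.1 = 132.5 and greater than |59.4 − 73.1| = 13.7.

13.7 < s < 132.5 (cm)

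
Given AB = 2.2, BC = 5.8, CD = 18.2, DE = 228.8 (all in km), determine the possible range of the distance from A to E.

202.6 ≤ AE ≤ 255.0 km

The maximum is all hops collinear in one direction: 2.2 + 5.8 + 18.2 + 228.8 = 255.0.
The longest hop is 228.8; the others sum to 26.2. Folding the others back against it leaves at least 228.8 − 26.2 = 202.6.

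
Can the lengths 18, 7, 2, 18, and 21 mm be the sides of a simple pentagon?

Yes

A pentagon exists iff every side is shorter than the sum of the others — equivalently, the longest side is less than the sum of the rest.
Longest side 21 < 45 (sum of the remaining 4), so yes.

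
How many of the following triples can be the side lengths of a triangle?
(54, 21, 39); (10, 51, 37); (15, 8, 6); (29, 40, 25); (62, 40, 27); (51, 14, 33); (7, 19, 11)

3

(21,39,54): 21+39 > 54 → valid
(10,37,51): 10+37 ≤ 51 → not valid
(6,8,15): 6+8 ≤ 15 → not valid
(25,29,40): 25+29 > 40 → valid
(27,40,62): 27+40 > 62 → valid
(14,33,51): 14+33 ≤ 51 → not valid
(7,11,19): 7+11 ≤ 19 → not valid
3 of the 7 triples form a triangle.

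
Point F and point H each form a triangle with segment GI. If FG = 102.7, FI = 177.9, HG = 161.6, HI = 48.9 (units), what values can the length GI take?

From triangle FGI: |102.7 − 177.9| < GI < 102.7 + 177.9, i.e. 75.2 < GI < 280.6.
From triangle HGI: 112.7 < GI < 210.5.
Both must hold, so GI lies in the intersection.

112.7 < GI < 210.5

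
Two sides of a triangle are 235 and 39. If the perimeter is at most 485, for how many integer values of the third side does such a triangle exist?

Triangle inequality: 196 < x < 274. Perimeter ≤ 485 gives x ≤ 485 − 235 − 39 = 211.
So 196 < x ≤ 211; integers 197 through 211: 15 values.

15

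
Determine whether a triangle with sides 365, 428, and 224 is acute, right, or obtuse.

Compare the square of the longest side to the sum of squares of the other two: 224² + 365² = 183401 > 183184 = 428².

acute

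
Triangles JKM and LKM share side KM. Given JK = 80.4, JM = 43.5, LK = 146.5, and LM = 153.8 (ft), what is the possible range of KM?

36.9 < KM < 123.9

From triangle JKM: |80.4 − 43.5| < KM < 80.4 + 43.5, i.e. 36.9 < KM < 123.9.
From triangle LKM: 7.3 < KM < 300.3.
Both must hold, so KM lies in the intersection.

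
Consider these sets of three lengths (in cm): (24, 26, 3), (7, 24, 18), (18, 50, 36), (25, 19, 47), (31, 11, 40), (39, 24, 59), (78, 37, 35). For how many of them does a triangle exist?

(3,24,26): 3+24 > 26 → valid
(7,18,24): 7+18 > 24 → valid
(18,36,50): 18+36 > 50 → valid
(19,25,47): 19+25 ≤ 47 → not valid
(11,31,40): 11+31 > 40 → valid
(24,39,59): 24+39 > 59 → valid
(35,37,78): 35+37 ≤ 78 → not valid
5 of the 7 triples form a triangle.

5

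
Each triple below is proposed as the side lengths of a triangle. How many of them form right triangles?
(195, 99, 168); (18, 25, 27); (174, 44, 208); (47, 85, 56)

(195,99,168): 99²+168² = 38025 = 195² → right
(18,25,27): 18²+25² = 949 > 729 = 27² → acute
(174,44,208): 44²+174² = 32212 < 43264 = 208² → obtuse
(47,85,56): 47²+56² = 5345 < 7225 = 85² → obtuse
1 of the 4 is right.

1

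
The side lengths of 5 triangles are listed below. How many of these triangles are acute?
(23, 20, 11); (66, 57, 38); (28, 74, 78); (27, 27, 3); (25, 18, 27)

4

(23,20,11): 11²+20² = 521 < 529 = 23² → obtuse
(66,57,38): 38²+57² = 4693 > 4356 = 66² → acute
(28,74,78): 28²+74² = 6260 > 6084 = 78² → acute
(27,27,3): 3²+27² = 738 > 729 = 27² → acute
(25,18,27): 18²+25² = 949 > 729 = 27² → acute
4 of the 5 are acute.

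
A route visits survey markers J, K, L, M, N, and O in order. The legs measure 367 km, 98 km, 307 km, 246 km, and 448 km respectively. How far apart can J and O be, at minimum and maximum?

The maximum is all hops collinear in one direction: 367 + 98 + 307 + 246 + 448 = 1466.
The longest hop is 448; the others sum to 1018. Since 448 ≤ 1018, the path can fold back on itself completely, so the minimum distance is 0.

0 ≤ JO ≤ 1466 km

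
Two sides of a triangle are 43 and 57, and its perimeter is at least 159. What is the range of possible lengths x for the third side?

59 ≤ x < 100

Triangle inequality alone gives 14 < x < 100.
The perimeter condition gives x ≥ 159 − 43 − 57 = 59.
Intersecting the two: 59 ≤ x < 100.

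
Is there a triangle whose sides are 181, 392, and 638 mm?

The longest side is 638, but the other two sum to only 573.
573 < 638, so the triangle inequality fails.

No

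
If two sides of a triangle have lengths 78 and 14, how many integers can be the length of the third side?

The third side lies in the open interval (64, 92).
Integers from 65 to 91 inclusive: 91 − 65 + 1 = 27.

27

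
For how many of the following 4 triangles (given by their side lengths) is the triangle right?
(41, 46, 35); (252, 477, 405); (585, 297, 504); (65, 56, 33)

(41,46,35): 35²+41² = 2906 > 2116 = 46² → acute
(252,477,405): 252²+405² = 227529 = 477² → right
(585,297,504): 297²+504² = 342225 = 585² → right
(65,56,33): 33²+56² = 4225 = 65² → right
3 of the 4 are right.

3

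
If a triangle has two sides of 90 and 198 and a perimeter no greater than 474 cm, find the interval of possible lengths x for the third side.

Triangle inequality alone gives 108 < x < 288.
The perimeter condition gives x ≤ 474 − 90 − 198 = 186.
Intersecting the two: 108 < x ≤ 186.

108 < x ≤ 186 cm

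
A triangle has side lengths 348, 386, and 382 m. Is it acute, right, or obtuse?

Compare the square of the longest side to the sum of squares of the other two: 348² + 382² = 267028 > 148996 = 386².

acute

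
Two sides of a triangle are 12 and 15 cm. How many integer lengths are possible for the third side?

23

The third side lies in the open interval (3, 27).
Integers from 4 to 26 inclusive: 26 − 4 + 1 = 23.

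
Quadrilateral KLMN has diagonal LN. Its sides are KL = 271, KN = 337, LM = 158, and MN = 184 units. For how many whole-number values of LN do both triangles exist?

275

From triangle KLN: 66 < LN < 608.
From triangle MLN: 26 < LN < 342.
Intersection: 66 < LN < 342, so integers 67 through 341: 275 values.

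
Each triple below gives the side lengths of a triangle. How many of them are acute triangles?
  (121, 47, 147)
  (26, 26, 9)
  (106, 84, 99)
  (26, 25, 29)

3

(121,47,147): 47²+121² = 16850 < 21609 = 147² → obtuse
(26,26,9): 9²+26² = 757 > 676 = 26² → acute
(106,84,99): 84²+99² = 16857 > 11236 = 106² → acute
(26,25,29): 25²+26² = 1301 > 841 = 29² → acute
3 of the 4 are acute.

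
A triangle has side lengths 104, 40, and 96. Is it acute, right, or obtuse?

Compare the square of the longest side to the sum of squares of the other two: 40² + 96² = 10816 = 104².

right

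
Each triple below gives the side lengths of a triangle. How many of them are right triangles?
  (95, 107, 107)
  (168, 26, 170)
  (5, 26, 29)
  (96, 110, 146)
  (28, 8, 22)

2

(95,107,107): 95²+107² = 20474 > 11449 = 107² → acute
(168,26,170): 26²+168² = 28900 = 170² → right
(5,26,29): 5²+26² = 701 < 841 = 29² → obtuse
(96,110,146): 96²+110² = 21316 = 146² → right
(28,8,22): 8²+22² = 548 < 784 = 28² → obtuse
2 of the 5 are right.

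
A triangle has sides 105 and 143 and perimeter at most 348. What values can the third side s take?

38 < s ≤ 100

Triangle inequality alone gives 38 < s < 248.
The perimeter condition gives s ≤ 348 − 105 − 143 = 100.
Intersecting the two: 38 < s ≤ 100.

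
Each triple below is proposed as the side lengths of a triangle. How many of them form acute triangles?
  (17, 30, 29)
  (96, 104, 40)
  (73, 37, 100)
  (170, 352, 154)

1

(17,30,29): 17²+29² = 1130 > 900 = 30² → acute
(96,104,40): 40²+96² = 10816 = 104² → right
(73,37,100): 37²+73² = 6698 < 10000 = 100² → obtuse
(170,352,154): 154+170 ≤ 352, not a triangle
1 of the 4 is acute.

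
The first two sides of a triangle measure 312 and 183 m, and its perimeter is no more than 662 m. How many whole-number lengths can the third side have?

Triangle inequality: 129 < x < 495. Perimeter ≤ 662 gives x ≤ 662 − 312 − 183 = 167.
So 129 < x ≤ 167; integers 130 through 167: 38 values.

38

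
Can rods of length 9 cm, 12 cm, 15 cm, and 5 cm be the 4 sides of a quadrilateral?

Yes

A quadrilateral exists iff every side is shorter than the sum of the others — equivalently, the longest side is less than the sum of the rest.
Longest side 15 < 26 (sum of the remaining 3), so yes.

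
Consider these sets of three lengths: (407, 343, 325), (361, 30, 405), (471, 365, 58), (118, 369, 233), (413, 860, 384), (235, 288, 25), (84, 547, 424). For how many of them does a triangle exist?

(325,343,407): 325+343 > 407 → valid
(30,361,405): 30+361 ≤ 405 → not valid
(58,365,471): 58+365 ≤ 471 → not valid
(118,233,369): 118+233 ≤ 369 → not valid
(384,413,860): 384+413 ≤ 860 → not valid
(25,235,288): 25+235 ≤ 288 → not valid
(84,424,547): 84+424 ≤ 547 → not valid
1 of the 7 triples forms a triangle.

1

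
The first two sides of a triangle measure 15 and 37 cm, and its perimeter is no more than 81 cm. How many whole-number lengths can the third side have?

7

Triangle inequality: 22 < x < 52. Perimeter ≤ 81 gives x ≤ 81 − 15 − 37 = 29.
So 22 < x ≤ 29; integers 23 through 29: 7 values.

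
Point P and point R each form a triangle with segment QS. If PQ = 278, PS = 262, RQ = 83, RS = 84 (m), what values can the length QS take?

From triangle PQS: |278 − 262| < QS < 278 + 262, i.e. 16 < QS < 540.
From triangle RQS: 1 < QS < 167.
Both must hold, so QS lies in the intersection.

16 < QS < 167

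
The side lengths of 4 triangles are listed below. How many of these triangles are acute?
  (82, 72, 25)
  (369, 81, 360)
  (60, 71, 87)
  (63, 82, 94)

2

(82,72,25): 25²+72² = 5809 < 6724 = 82² → obtuse
(369,81,360): 81²+360² = 136161 = 369² → right
(60,71,87): 60²+71² = 8641 > 7569 = 87² → acute
(63,82,94): 63²+82² = 10693 > 8836 = 94² → acute
2 of the 4 are acute.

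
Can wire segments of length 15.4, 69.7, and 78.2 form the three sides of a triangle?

Yes

The longest side is 78.2, and the other two sum to 85.1.
Since 85.1 > 78.2, the triangle inequality holds.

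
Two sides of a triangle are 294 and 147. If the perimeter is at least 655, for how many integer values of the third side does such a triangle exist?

Triangle inequality: 147 < x < 441. Perimeter ≥ 655 gives x ≥ 655 − 294 − 147 = 214.
So 214 ≤ x < 441; integers 214 through 440: 227 values.

227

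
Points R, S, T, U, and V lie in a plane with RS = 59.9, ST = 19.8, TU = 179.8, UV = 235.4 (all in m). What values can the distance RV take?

The maximum is all hops collinear in one direction: 59.9 + 19.8 + 179.8 + 235.4 = 494.9.
The longest hop is 235.4; the others sum to 259.5. Since 235.4 ≤ 259.5, the path can fold back on itself completely, so the minimum distance is 0.

0 ≤ RV ≤ 494.9 m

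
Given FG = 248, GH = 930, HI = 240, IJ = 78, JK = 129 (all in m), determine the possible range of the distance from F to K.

235 ≤ FK ≤ 1625 m

The maximum is all hops collinear in one direction: 248 + 930 + 240 + 78 + 129 = 1625.
The longest hop is 930; the others sum to 695. Folding the others back against it leaves at least 930 − 695 = 235.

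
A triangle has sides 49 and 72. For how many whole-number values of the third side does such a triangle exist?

The third side lies in the open interval (23, 121).
Integers from 24 to 120 inclusive: 120 − 24 + 1 = 97.

97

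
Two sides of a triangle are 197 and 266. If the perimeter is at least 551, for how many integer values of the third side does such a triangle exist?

375

Triangle inequality: 69 < x < 463. Perimeter ≥ 551 gives x ≥ 551 − 197 − 266 = 88.
So 88 ≤ x < 463; integers 88 through 462: 375 values.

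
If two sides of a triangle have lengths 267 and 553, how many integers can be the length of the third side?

533

The third side lies in the open interval (286, 820).
Integers from 287 to 819 inclusive: 819 − 287 + 1 = 533.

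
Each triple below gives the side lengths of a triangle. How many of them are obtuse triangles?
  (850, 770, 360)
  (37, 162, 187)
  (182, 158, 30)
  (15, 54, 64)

(850,770,360): 360²+770² = 722500 = 850² → right
(37,162,187): 37²+162² = 27613 < 34969 = 187² → obtuse
(182,158,30): 30²+158² = 25864 < 33124 = 182² → obtuse
(15,54,64): 15²+54² = 3141 < 4096 = 64² → obtuse
3 of the 4 are obtuse.

3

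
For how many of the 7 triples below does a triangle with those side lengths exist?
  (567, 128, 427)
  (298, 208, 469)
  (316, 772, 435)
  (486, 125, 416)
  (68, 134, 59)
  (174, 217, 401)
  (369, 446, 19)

2

(128,427,567): 128+427 ≤ 567 → not valid
(208,298,469): 208+298 > 469 → valid
(316,435,772): 316+435 ≤ 772 → not valid
(125,416,486): 125+416 > 486 → valid
(59,68,134): 59+68 ≤ 134 → not valid
(174,217,401): 174+217 ≤ 401 → not valid
(19,369,446): 19+369 ≤ 446 → not valid
2 of the 7 triples form a triangle.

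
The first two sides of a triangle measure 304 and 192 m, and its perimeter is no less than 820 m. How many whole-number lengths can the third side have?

172

Triangle inequality: 112 < x < 496. Perimeter ≥ 820 gives x ≥ 820 − 304 − 192 = 324.
So 324 ≤ x < 496; integers 324 through 495: 172 values.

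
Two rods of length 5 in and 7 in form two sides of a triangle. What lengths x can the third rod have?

2 < x < 12 (in)

By the triangle inequality, x must be less than 5 + 7 = 12 and greater than |5 − 7| = 2.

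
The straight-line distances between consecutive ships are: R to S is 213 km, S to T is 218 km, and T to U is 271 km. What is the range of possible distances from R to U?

The maximum is all hops collinear in one direction: 213 + 218 + 271 = 702.
The longest hop is 271; the others sum to 431. Since 271 ≤ 431, the path can fold back on itself completely, so the minimum distance is 0.

0 ≤ RU ≤ 702 km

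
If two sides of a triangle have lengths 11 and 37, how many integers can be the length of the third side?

The third side lies in the open interval (26, 48).
Integers from 27 to 47 inclusive: 47 − 27 + 1 = 21.

21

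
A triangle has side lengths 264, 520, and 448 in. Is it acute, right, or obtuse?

right

Compare the square of the longest side to the sum of squares of the other two: 264² + 448² = 270400 = 520².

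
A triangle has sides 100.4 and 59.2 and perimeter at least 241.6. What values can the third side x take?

82.0 ≤ x < 159.6

Triangle inequality alone gives 41.2 < x < 159.6.
The perimeter condition gives x ≥ 241.6 − 100.4 − 59.2 = 82.0.
Intersecting the two: 82.0 ≤ x < 159.6.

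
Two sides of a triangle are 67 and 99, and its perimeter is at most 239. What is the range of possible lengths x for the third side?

32 < x ≤ 73

Triangle inequality alone gives 32 < x < 166.
The perimeter condition gives x ≤ 239 − 67 − 99 = 73.
Intersecting the two: 32 < x ≤ 73.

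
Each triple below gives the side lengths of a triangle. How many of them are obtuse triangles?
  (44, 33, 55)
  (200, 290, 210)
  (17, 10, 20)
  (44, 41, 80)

(44,33,55): 33²+44² = 3025 = 55² → right
(200,290,210): 200²+210² = 84100 = 290² → right
(17,10,20): 10²+17² = 389 < 400 = 20² → obtuse
(44,41,80): 41²+44² = 3617 < 6400 = 80² → obtuse
2 of the 4 are obtuse.

2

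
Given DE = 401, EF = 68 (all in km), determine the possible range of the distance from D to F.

333 ≤ DF ≤ 469 km

By the triangle inequality, |401 − 68| ≤ DF ≤ 401 + 68.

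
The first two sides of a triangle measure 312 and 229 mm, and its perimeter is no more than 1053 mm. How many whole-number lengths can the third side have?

429

Triangle inequality: 83 < x < 541. Perimeter ≤ 1053 gives x ≤ 1053 − 312 − 229 = 512.
So 83 < x ≤ 512; integers 84 through 512: 429 values.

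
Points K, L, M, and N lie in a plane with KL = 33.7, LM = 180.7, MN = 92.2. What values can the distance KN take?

The maximum is all hops collinear in one direction: 33.7 + 180.7 + 92.2 = 306.6.
The longest hop is 180.7; the others sum to 125.9. Folding the others back against it leaves at least 180.7 − 125.9 = 54.8.

54.8 ≤ KN ≤ 306.6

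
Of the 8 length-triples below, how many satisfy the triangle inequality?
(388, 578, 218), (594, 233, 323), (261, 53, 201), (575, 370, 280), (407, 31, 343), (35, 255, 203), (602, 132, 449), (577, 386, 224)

(218,388,578): 218+388 > 578 → valid
(233,323,594): 233+323 ≤ 594 → not valid
(53,201,261): 53+201 ≤ 261 → not valid
(280,370,575): 280+370 > 575 → valid
(31,343,407): 31+343 ≤ 407 → not valid
(35,203,255): 35+203 ≤ 255 → not valid
(132,449,602): 132+449 ≤ 602 → not valid
(224,386,577): 224+386 > 577 → valid
3 of the 8 triples form a triangle.

3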